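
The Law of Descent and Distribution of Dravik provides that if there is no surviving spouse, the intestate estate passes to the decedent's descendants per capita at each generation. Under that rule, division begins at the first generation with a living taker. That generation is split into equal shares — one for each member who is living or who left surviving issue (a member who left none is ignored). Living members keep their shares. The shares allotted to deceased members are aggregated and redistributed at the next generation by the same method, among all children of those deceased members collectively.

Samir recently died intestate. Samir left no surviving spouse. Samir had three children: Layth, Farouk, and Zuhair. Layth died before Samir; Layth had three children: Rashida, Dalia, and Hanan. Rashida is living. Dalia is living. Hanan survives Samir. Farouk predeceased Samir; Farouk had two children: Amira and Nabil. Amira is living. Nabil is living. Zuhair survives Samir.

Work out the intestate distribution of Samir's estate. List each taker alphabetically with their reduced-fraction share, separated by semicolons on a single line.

There is no surviving spouse, so the entire estate passes to Samir's descendants per capita at each generation.
At generation 1 (Layth, Farouk, Zuhair) there are 3 shares of (1)/3 = 1/3 each.
Living: Zuhair — each takes 1/3.
Deceased: Layth and Farouk. Their combined 2/3 is pooled and carried to generation 2.
At generation 2 (Rashida, Dalia, Hanan, Amira, Nabil) there are 5 shares of (2/3)/5 = 2/15 each.
Living: Rashida, Dalia, Hanan, Amira, and Nabil — each takes 2/15.

Amira 2/15; Dalia 2/15; Hanan 2/15; Nabil 2/15; Rashida 2/15; Zuhair 1/3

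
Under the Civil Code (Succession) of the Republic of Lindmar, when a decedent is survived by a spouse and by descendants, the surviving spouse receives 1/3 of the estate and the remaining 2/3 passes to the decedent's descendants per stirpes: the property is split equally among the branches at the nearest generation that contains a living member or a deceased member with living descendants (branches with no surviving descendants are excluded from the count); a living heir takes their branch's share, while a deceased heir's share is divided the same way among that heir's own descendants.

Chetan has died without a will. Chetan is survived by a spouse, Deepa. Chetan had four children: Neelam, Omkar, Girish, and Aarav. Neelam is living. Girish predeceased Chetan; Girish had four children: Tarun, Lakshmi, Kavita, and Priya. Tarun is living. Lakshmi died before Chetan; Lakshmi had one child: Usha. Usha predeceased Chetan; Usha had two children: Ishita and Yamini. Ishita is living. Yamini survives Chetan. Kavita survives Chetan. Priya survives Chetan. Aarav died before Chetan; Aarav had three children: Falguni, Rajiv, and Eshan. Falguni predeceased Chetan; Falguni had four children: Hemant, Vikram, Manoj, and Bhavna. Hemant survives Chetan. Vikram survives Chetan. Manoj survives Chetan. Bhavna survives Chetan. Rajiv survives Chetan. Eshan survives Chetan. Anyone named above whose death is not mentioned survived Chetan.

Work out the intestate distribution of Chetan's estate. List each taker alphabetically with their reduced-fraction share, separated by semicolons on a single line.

Deepa, as surviving spouse, takes 1/3.
The remaining 2/3 passes to Chetan's descendants per stirpes.
The 2/3 is divided into 4 equal shares of 1/6 among Neelam, Omkar, Girish, Aarav.
Neelam is living and takes 1/6.
Omkar is living and takes 1/6.
Girish predeceased; the 1/6 allotted to Girish's branch passes to Girish's issue by representation.
The 1/6 is divided into 4 equal shares of 1/24 among Tarun, Lakshmi, Kavita, Priya.
Tarun is living and takes 1/24.
Lakshmi predeceased; the 1/24 allotted to Lakshmi's branch passes to Lakshmi's issue by representation.
Usha's line is the sole branch at this level, so the full 1/24 passes to Usha's issue by representation.
The 1/24 is divided into 2 equal shares of 1/48 among Ishita, Yamini.
Ishita is living and takes 1/48.
Yamini is living and takes 1/48.
Kavita is living and takes 1/24.
Priya is living and takes 1/24.
Aarav predeceased; the 1/6 allotted to Aarav's branch passes to Aarav's issue by representation.
The 1/6 is divided into 3 equal shares of 1/18 among Falguni, Rajiv, Eshan.
Falguni predeceased; the 1/18 allotted to Falguni's branch passes to Falguni's issue by representation.
The 1/18 is divided into 4 equal shares of 1/72 among Hemant, Vikram, Manoj, Bhavna.
Hemant is living and takes 1/72.
Vikram is living and takes 1/72.
Manoj is living and takes 1/72.
Bhavna is living and takes 1/72.
Rajiv is living and takes 1/18.
Eshan is living and takes 1/18.

Bhavna 1/72; Deepa 1/3; Eshan 1/18; Hemant 1/72; Ishita 1/48; Kavita 1/24; Manoj 1/72; Neelam 1/6; Omkar 1/6; Priya 1/24; Rajiv 1/18; Tarun 1/24; Vikram 1/72; Yamini 1/48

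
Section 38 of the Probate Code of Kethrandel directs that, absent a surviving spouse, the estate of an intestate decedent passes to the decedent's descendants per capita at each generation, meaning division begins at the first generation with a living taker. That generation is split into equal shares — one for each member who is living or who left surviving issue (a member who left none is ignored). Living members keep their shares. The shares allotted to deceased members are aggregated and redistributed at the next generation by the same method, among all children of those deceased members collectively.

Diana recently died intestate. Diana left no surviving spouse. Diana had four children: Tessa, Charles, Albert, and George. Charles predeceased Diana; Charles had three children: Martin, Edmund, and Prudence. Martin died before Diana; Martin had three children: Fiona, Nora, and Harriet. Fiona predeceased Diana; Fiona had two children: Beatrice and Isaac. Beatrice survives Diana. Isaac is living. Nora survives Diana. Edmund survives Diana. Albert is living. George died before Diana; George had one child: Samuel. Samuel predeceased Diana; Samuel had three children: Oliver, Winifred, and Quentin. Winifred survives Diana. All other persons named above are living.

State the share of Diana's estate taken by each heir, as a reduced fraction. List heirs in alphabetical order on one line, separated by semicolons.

There is no surviving spouse, so the entire estate passes to Diana's descendants per capita at each generation.
At generation 1 (Tessa, Charles, Albert, George) there are 4 shares of (1)/4 = 1/4 each.
Living: Tessa and Albert — each takes 1/4.
Deceased: Charles and George. Their combined 1/2 is pooled and carried to generation 2.
At generation 2 (Martin, Edmund, Prudence, Samuel) there are 4 shares of (1/2)/4 = 1/8 each.
Living: Edmund and Prudence — each takes 1/8.
Deceased: Martin and Samuel. Their combined 1/4 is pooled and carried to generation 3.
At generation 3 (Fiona, Nora, Harriet, Oliver, Winifred, Quentin) there are 6 shares of (1/4)/6 = 1/24 each.
Living: Nora, Harriet, Oliver, Winifred, and Quentin — each takes 1/24.
Deceased: Fiona. That 1/24 share is carried to generation 4.
At generation 4 (Beatrice, Isaac) there are 2 shares of (1/24)/2 = 1/48 each.
Living: Beatrice and Isaac — each takes 1/48.

Albert 1/4; Beatrice 1/48; Edmund 1/8; Harriet 1/24; Isaac 1/48; Nora 1/24; Oliver 1/24; Prudence 1/8; Quentin 1/24; Tessa 1/4; Winifred 1/24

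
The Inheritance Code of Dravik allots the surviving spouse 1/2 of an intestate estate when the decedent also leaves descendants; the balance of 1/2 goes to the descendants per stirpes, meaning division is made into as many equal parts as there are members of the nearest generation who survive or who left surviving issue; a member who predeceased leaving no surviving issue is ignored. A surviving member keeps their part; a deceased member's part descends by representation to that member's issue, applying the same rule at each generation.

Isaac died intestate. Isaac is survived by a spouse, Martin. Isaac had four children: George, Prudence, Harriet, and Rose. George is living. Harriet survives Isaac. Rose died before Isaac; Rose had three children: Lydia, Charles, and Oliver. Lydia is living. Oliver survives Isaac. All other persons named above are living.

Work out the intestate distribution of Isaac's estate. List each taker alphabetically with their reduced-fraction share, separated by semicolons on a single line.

Martin, as surviving spouse, takes 1/2.
The remaining 1/2 passes to Isaac's descendants per stirpes.
The 1/2 is divided into 4 equal shares of 1/8 among George, Prudence, Harriet, Rose.
George is living and takes 1/8.
Prudence is living and takes 1/8.
Harriet is living and takes 1/8.
Rose predeceased; the 1/8 allotted to Rose's branch passes to Rose's issue by representation.
The 1/8 is divided into 3 equal shares of 1/24 among Lydia, Charles, Oliver.
Lydia is living and takes 1/24.
Charles is living and takes 1/24.
Oliver is living and takes 1/24.

Charles 1/24; George 1/8; Harriet 1/8; Lydia 1/24; Martin 1/2; Oliver 1/24; Prudence 1/8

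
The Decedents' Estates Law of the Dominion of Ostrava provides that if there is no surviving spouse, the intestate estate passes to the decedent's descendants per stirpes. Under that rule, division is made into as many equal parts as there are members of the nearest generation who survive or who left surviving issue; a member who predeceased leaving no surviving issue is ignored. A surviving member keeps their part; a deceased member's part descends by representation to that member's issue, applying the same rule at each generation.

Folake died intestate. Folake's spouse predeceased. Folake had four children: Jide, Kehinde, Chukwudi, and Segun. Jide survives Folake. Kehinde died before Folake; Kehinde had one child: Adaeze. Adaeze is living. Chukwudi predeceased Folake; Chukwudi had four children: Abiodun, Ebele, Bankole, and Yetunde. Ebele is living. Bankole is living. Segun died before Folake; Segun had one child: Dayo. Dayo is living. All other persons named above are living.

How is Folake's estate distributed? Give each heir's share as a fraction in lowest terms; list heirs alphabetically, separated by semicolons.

Abiodun 1/16; Adaeze 1/4; Bankole 1/16; Dayo 1/4; Ebele 1/16; Jide 1/4; Yetunde 1/16

There is no surviving spouse, so the entire estate passes to Folake's descendants per stirpes.
The estate is divided into 4 equal shares of 1/4 among Jide, Kehinde, Chukwudi, Segun.
Jide is living and takes 1/4.
Kehinde predeceased; the 1/4 allotted to Kehinde's branch passes to Kehinde's issue by representation.
Adaeze is the sole taker at this level and receives the full 1/4.
Chukwudi predeceased; the 1/4 allotted to Chukwudi's branch passes to Chukwudi's issue by representation.
The 1/4 is divided into 4 equal shares of 1/16 among Abiodun, Ebele, Bankole, Yetunde.
Abiodun is living and takes 1/16.
Ebele is living and takes 1/16.
Bankole is living and takes 1/16.
Yetunde is living and takes 1/16.
Segun predeceased; the 1/4 allotted to Segun's branch passes to Segun's issue by representation.
Dayo is the sole taker at this level and receives the full 1/4.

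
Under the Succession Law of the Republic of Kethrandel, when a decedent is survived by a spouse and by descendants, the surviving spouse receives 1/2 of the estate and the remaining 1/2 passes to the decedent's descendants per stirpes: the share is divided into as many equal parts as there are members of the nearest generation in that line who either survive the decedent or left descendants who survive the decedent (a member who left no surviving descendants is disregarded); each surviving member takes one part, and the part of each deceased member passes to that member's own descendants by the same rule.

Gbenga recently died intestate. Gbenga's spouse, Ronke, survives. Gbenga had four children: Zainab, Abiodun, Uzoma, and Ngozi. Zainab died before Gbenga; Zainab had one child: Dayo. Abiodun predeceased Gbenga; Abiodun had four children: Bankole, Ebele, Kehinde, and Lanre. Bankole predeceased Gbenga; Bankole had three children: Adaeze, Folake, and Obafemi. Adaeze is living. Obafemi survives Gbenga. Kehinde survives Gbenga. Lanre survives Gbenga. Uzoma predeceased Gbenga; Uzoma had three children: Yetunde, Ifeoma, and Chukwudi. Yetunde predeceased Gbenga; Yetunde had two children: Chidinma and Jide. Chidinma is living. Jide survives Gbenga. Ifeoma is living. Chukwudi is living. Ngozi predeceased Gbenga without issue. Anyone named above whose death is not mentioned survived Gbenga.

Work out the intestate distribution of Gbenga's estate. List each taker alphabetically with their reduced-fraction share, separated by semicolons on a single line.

Adaeze 1/72; Chidinma 1/36; Chukwudi 1/18; Dayo 1/6; Ebele 1/24; Folake 1/72; Ifeoma 1/18; Jide 1/36; Kehinde 1/24; Lanre 1/24; Obafemi 1/72; Ronke 1/2

Ronke, as surviving spouse, takes 1/2.
The remaining 1/2 passes to Gbenga's descendants per stirpes.
Ngozi left no surviving issue, so that branch lapses and is disregarded.
The 1/2 is divided into 3 equal shares of 1/6 among Zainab, Abiodun, Uzoma.
Zainab predeceased; the 1/6 allotted to Zainab's branch passes to Zainab's issue by representation.
Dayo is the sole taker at this level and receives the full 1/6.
Abiodun predeceased; the 1/6 allotted to Abiodun's branch passes to Abiodun's issue by representation.
The 1/6 is divided into 4 equal shares of 1/24 among Bankole, Ebele, Kehinde, Lanre.
Bankole predeceased; the 1/24 allotted to Bankole's branch passes to Bankole's issue by representation.
The 1/24 is divided into 3 equal shares of 1/72 among Adaeze, Folake, Obafemi.
Adaeze is living and takes 1/72.
Folake is living and takes 1/72.
Obafemi is living and takes 1/72.
Ebele is living and takes 1/24.
Kehinde is living and takes 1/24.
Lanre is living and takes 1/24.
Uzoma predeceased; the 1/6 allotted to Uzoma's branch passes to Uzoma's issue by representation.
The 1/6 is divided into 3 equal shares of 1/18 among Yetunde, Ifeoma, Chukwudi.
Yetunde predeceased; the 1/18 allotted to Yetunde's branch passes to Yetunde's issue by representation.
The 1/18 is divided into 2 equal shares of 1/36 among Chidinma, Jide.
Chidinma is living and takes 1/36.
Jide is living and takes 1/36.
Ifeoma is living and takes 1/18.
Chukwudi is living and takes 1/18.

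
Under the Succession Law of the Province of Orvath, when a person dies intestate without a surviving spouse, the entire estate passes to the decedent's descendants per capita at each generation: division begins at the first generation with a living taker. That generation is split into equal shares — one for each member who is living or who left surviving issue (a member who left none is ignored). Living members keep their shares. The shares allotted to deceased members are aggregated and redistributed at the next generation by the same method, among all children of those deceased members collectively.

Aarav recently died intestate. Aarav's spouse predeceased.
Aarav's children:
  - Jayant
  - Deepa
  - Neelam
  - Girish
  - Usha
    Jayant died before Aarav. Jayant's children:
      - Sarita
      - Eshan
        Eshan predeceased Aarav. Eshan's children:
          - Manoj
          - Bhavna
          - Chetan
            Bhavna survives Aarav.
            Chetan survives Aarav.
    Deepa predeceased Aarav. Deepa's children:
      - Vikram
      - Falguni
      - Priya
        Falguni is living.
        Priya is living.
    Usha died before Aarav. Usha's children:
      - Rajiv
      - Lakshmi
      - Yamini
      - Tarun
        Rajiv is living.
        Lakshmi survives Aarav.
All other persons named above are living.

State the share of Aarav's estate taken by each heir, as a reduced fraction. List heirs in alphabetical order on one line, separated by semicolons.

Bhavna 1/45; Chetan 1/45; Falguni 1/15; Girish 1/5; Lakshmi 1/15; Manoj 1/45; Neelam 1/5; Priya 1/15; Rajiv 1/15; Sarita 1/15; Tarun 1/15; Vikram 1/15; Yamini 1/15

There is no surviving spouse, so the entire estate passes to Aarav's descendants per capita at each generation.
At generation 1 (Jayant, Deepa, Neelam, Girish, Usha) there are 5 shares of (1)/5 = 1/5 each.
Living: Neelam and Girish — each takes 1/5.
Deceased: Jayant, Deepa, and Usha. Their combined 3/5 is pooled and carried to generation 2.
At generation 2 (Sarita, Eshan, Vikram, Falguni, Priya, Rajiv, Lakshmi, Yamini, Tarun) there are 9 shares of (3/5)/9 = 1/15 each.
Living: Sarita, Vikram, Falguni, Priya, Rajiv, Lakshmi, Yamini, and Tarun — each takes 1/15.
Deceased: Eshan. That 1/15 share is carried to generation 3.
At generation 3 (Manoj, Bhavna, Chetan) there are 3 shares of (1/15)/3 = 1/45 each.
Living: Manoj, Bhavna, and Chetan — each takes 1/45.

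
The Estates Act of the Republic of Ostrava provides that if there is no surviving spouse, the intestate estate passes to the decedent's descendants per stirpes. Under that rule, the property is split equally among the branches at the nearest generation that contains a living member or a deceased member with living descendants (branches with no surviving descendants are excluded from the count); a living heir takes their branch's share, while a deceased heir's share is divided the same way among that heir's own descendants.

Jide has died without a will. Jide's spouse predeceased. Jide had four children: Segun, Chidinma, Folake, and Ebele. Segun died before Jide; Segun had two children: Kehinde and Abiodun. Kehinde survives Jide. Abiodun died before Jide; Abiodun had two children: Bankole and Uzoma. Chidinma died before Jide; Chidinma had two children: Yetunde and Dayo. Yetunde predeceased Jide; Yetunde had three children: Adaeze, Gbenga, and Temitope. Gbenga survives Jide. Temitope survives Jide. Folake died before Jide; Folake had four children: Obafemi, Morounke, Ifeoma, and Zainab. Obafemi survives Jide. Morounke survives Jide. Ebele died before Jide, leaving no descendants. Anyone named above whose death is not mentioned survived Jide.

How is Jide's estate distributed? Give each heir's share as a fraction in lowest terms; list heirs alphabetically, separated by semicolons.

Adaeze 1/18; Bankole 1/12; Dayo 1/6; Gbenga 1/18; Ifeoma 1/12; Kehinde 1/6; Morounke 1/12; Obafemi 1/12; Temitope 1/18; Uzoma 1/12; Zainab 1/12

There is no surviving spouse, so the entire estate passes to Jide's descendants per stirpes.
Ebele left no surviving issue, so that branch lapses and is disregarded.
The estate is divided into 3 equal shares of 1/3 among Segun, Chidinma, Folake.
Segun predeceased; the 1/3 allotted to Segun's branch passes to Segun's issue by representation.
The 1/3 is divided into 2 equal shares of 1/6 among Kehinde, Abiodun.
Kehinde is living and takes 1/6.
Abiodun predeceased; the 1/6 allotted to Abiodun's branch passes to Abiodun's issue by representation.
The 1/6 is divided into 2 equal shares of 1/12 among Bankole, Uzoma.
Bankole is living and takes 1/12.
Uzoma is living and takes 1/12.
Chidinma predeceased; the 1/3 allotted to Chidinma's branch passes to Chidinma's issue by representation.
The 1/3 is divided into 2 equal shares of 1/6 among Yetunde, Dayo.
Yetunde predeceased; the 1/6 allotted to Yetunde's branch passes to Yetunde's issue by representation.
The 1/6 is divided into 3 equal shares of 1/18 among Adaeze, Gbenga, Temitope.
Adaeze is living and takes 1/18.
Gbenga is living and takes 1/18.
Temitope is living and takes 1/18.
Dayo is living and takes 1/6.
Folake predeceased; the 1/3 allotted to Folake's branch passes to Folake's issue by representation.
The 1/3 is divided into 4 equal shares of 1/12 among Obafemi, Morounke, Ifeoma, Zainab.
Obafemi is living and takes 1/12.
Morounke is living and takes 1/12.
Ifeoma is living and takes 1/12.
Zainab is living and takes 1/12.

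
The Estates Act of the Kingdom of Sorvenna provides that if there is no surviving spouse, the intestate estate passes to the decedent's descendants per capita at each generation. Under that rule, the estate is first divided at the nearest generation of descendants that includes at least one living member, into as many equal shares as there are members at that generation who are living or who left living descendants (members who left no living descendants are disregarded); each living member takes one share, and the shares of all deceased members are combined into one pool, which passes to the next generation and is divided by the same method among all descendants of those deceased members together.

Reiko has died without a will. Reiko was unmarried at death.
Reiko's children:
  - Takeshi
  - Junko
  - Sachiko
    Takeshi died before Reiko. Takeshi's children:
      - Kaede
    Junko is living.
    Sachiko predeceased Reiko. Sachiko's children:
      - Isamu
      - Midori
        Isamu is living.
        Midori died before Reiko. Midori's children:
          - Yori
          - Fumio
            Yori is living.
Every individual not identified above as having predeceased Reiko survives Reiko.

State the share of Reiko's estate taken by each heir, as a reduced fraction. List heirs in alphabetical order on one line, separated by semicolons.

There is no surviving spouse, so the entire estate passes to Reiko's descendants per capita at each generation.
At generation 1 (Takeshi, Junko, Sachiko) there are 3 shares of (1)/3 = 1/3 each.
Living: Junko — each takes 1/3.
Deceased: Takeshi and Sachiko. Their combined 2/3 is pooled and carried to generation 2.
At generation 2 (Kaede, Isamu, Midori) there are 3 shares of (2/3)/3 = 2/9 each.
Living: Kaede and Isamu — each takes 2/9.
Deceased: Midori. That 2/9 share is carried to generation 3.
At generation 3 (Yori, Fumio) there are 2 shares of (2/9)/2 = 1/9 each.
Living: Yori and Fumio — each takes 1/9.

Fumio 1/9; Isamu 2/9; Junko 1/3; Kaede 2/9; Yori 1/9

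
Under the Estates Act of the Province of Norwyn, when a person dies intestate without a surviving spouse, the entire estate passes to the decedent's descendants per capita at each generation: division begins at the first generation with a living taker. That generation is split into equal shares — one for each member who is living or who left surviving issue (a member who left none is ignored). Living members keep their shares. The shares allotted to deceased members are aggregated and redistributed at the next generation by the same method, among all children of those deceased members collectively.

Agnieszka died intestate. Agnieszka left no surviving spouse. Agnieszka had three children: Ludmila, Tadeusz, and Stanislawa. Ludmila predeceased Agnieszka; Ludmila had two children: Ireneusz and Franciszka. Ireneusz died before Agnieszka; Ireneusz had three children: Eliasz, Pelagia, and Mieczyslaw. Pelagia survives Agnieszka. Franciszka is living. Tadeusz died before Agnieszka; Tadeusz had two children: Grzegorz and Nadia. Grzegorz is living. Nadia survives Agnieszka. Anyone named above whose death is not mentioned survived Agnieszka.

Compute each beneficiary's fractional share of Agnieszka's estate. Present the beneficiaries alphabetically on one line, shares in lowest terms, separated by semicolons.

There is no surviving spouse, so the entire estate passes to Agnieszka's descendants per capita at each generation.
At generation 1 (Ludmila, Tadeusz, Stanislawa) there are 3 shares of (1)/3 = 1/3 each.
Living: Stanislawa — each takes 1/3.
Deceased: Ludmila and Tadeusz. Their combined 2/3 is pooled and carried to generation 2.
At generation 2 (Ireneusz, Franciszka, Grzegorz, Nadia) there are 4 shares of (2/3)/4 = 1/6 each.
Living: Franciszka, Grzegorz, and Nadia — each takes 1/6.
Deceased: Ireneusz. That 1/6 share is carried to generation 3.
At generation 3 (Eliasz, Pelagia, Mieczyslaw) there are 3 shares of (1/6)/3 = 1/18 each.
Living: Eliasz, Pelagia, and Mieczyslaw — each takes 1/18.

Eliasz 1/18; Franciszka 1/6; Grzegorz 1/6; Mieczyslaw 1/18; Nadia 1/6; Pelagia 1/18; Stanislawa 1/3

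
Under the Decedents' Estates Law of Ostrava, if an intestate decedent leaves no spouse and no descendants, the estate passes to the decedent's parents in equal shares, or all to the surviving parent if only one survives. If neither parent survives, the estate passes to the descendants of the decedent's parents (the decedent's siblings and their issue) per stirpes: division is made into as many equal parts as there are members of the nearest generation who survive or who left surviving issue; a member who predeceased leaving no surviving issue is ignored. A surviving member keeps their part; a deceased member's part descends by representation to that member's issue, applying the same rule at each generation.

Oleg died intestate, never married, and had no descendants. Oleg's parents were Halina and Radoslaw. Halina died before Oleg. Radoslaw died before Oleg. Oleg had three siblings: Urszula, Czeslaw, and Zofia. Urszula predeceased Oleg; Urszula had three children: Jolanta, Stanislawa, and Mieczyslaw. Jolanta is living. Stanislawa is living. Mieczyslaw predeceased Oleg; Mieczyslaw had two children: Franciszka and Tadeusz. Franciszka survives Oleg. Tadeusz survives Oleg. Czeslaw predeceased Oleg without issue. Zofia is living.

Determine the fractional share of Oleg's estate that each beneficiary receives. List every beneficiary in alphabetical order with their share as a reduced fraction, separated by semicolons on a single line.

Neither parent survives and there are no descendants, so the estate passes to Oleg's siblings and their issue per stirpes.
Czeslaw left no surviving issue, so that branch lapses and is disregarded.
The estate is divided into 2 equal shares of 1/2 among Urszula, Zofia.
Urszula predeceased; the 1/2 allotted to Urszula's branch passes to Urszula's issue by representation.
The 1/2 is divided into 3 equal shares of 1/6 among Jolanta, Stanislawa, Mieczyslaw.
Jolanta is living and takes 1/6.
Stanislawa is living and takes 1/6.
Mieczyslaw predeceased; the 1/6 allotted to Mieczyslaw's branch passes to Mieczyslaw's issue by representation.
The 1/6 is divided into 2 equal shares of 1/12 among Franciszka, Tadeusz.
Franciszka is living and takes 1/12.
Tadeusz is living and takes 1/12.
Zofia is living and takes 1/2.

Franciszka 1/12; Jolanta 1/6; Stanislawa 1/6; Tadeusz 1/12; Zofia 1/2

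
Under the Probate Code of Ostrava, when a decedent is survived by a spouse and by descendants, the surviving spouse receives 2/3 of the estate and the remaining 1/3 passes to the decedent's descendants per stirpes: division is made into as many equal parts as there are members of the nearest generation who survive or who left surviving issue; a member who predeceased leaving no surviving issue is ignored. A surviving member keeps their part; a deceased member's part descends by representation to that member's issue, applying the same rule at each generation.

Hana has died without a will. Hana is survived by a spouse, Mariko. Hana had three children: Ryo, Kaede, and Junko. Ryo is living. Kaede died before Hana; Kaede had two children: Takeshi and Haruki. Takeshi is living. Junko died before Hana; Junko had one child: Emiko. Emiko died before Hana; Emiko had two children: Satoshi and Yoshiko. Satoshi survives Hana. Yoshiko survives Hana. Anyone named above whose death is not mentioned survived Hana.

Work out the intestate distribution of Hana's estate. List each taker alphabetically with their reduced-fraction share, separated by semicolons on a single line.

Haruki 1/18; Mariko 2/3; Ryo 1/9; Satoshi 1/18; Takeshi 1/18; Yoshiko 1/18

Mariko, as surviving spouse, takes 2/3.
The remaining 1/3 passes to Hana's descendants per stirpes.
The 1/3 is divided into 3 equal shares of 1/9 among Ryo, Kaede, Junko.
Ryo is living and takes 1/9.
Kaede predeceased; the 1/9 allotted to Kaede's branch passes to Kaede's issue by representation.
The 1/9 is divided into 2 equal shares of 1/18 among Takeshi, Haruki.
Takeshi is living and takes 1/18.
Haruki is living and takes 1/18.
Junko predeceased; the 1/9 allotted to Junko's branch passes to Junko's issue by representation.
Emiko's line is the sole branch at this level, so the full 1/9 passes to Emiko's issue by representation.
The 1/9 is divided into 2 equal shares of 1/18 among Satoshi, Yoshiko.
Satoshi is living and takes 1/18.
Yoshiko is living and takes 1/18.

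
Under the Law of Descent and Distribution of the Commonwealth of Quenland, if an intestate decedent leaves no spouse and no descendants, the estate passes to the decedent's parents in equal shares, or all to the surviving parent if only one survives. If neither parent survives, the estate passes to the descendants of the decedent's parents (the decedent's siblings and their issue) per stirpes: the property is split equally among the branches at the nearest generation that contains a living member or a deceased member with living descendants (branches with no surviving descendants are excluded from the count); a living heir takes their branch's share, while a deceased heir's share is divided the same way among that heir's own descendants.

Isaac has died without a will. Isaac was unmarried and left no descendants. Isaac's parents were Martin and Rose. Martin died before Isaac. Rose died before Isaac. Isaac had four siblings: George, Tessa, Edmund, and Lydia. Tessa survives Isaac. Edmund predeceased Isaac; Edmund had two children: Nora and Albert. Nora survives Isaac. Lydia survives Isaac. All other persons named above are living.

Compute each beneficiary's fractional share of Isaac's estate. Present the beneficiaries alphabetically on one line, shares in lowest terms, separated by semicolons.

Neither parent survives and there are no descendants, so the estate passes to Isaac's siblings and their issue per stirpes.
The estate is divided into 4 equal shares of 1/4 among George, Tessa, Edmund, Lydia.
George is living and takes 1/4.
Tessa is living and takes 1/4.
Edmund predeceased; the 1/4 allotted to Edmund's branch passes to Edmund's issue by representation.
The 1/4 is divided into 2 equal shares of 1/8 among Nora, Albert.
Nora is living and takes 1/8.
Albert is living and takes 1/8.
Lydia is living and takes 1/4.

Albert 1/8; George 1/4; Lydia 1/4; Nora 1/8; Tessa 1/4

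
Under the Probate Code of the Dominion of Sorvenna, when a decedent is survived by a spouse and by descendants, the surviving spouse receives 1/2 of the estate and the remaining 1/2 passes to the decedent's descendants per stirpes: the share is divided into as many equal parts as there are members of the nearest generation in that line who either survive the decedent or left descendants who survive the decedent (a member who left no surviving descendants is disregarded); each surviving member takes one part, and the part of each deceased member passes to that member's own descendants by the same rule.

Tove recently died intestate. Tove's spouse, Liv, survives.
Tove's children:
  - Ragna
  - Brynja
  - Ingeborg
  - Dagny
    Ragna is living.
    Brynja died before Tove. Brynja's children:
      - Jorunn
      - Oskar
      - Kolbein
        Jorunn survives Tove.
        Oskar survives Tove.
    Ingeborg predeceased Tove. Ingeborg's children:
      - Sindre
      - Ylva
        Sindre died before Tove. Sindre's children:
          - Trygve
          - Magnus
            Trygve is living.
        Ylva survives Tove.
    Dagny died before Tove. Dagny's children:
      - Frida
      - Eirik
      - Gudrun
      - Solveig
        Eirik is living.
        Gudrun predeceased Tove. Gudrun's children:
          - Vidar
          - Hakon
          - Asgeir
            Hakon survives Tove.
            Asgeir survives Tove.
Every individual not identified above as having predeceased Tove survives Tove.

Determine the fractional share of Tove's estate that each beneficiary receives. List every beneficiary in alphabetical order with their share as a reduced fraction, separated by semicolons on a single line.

Asgeir 1/96; Eirik 1/32; Frida 1/32; Hakon 1/96; Jorunn 1/24; Kolbein 1/24; Liv 1/2; Magnus 1/32; Oskar 1/24; Ragna 1/8; Solveig 1/32; Trygve 1/32; Vidar 1/96; Ylva 1/16

Liv, as surviving spouse, takes 1/2.
The remaining 1/2 passes to Tove's descendants per stirpes.
The 1/2 is divided into 4 equal shares of 1/8 among Ragna, Brynja, Ingeborg, Dagny.
Ragna is living and takes 1/8.
Brynja predeceased; the 1/8 allotted to Brynja's branch passes to Brynja's issue by representation.
The 1/8 is divided into 3 equal shares of 1/24 among Jorunn, Oskar, Kolbein.
Jorunn is living and takes 1/24.
Oskar is living and takes 1/24.
Kolbein is living and takes 1/24.
Ingeborg predeceased; the 1/8 allotted to Ingeborg's branch passes to Ingeborg's issue by representation.
The 1/8 is divided into 2 equal shares of 1/16 among Sindre, Ylva.
Sindre predeceased; the 1/16 allotted to Sindre's branch passes to Sindre's issue by representation.
The 1/16 is divided into 2 equal shares of 1/32 among Trygve, Magnus.
Trygve is living and takes 1/32.
Magnus is living and takes 1/32.
Ylva is living and takes 1/16.
Dagny predeceased; the 1/8 allotted to Dagny's branch passes to Dagny's issue by representation.
The 1/8 is divided into 4 equal shares of 1/32 among Frida, Eirik, Gudrun, Solveig.
Frida is living and takes 1/32.
Eirik is living and takes 1/32.
Gudrun predeceased; the 1/32 allotted to Gudrun's branch passes to Gudrun's issue by representation.
The 1/32 is divided into 3 equal shares of 1/96 among Vidar, Hakon, Asgeir.
Vidar is living and takes 1/96.
Hakon is living and takes 1/96.
Asgeir is living and takes 1/96.
Solveig is living and takes 1/32.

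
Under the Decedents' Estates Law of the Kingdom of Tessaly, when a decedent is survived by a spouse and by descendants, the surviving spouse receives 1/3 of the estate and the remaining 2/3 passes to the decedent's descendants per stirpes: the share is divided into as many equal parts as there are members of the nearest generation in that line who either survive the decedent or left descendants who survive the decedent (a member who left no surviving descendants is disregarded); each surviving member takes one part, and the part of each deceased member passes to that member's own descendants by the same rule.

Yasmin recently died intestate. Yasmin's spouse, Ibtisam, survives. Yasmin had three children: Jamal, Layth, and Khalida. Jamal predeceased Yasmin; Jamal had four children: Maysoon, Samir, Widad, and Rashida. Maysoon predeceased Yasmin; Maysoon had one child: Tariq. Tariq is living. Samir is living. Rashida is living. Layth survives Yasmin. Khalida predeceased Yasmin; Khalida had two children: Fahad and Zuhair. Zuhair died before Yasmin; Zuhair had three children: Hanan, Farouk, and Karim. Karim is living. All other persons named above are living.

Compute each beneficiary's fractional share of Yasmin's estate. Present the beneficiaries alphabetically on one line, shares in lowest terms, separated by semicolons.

Fahad 1/9; Farouk 1/27; Hanan 1/27; Ibtisam 1/3; Karim 1/27; Layth 2/9; Rashida 1/18; Samir 1/18; Tariq 1/18; Widad 1/18

Ibtisam, as surviving spouse, takes 1/3.
The remaining 2/3 passes to Yasmin's descendants per stirpes.
The 2/3 is divided into 3 equal shares of 2/9 among Jamal, Layth, Khalida.
Jamal predeceased; the 2/9 allotted to Jamal's branch passes to Jamal's issue by representation.
The 2/9 is divided into 4 equal shares of 1/18 among Maysoon, Samir, Widad, Rashida.
Maysoon predeceased; the 1/18 allotted to Maysoon's branch passes to Maysoon's issue by representation.
Tariq is the sole taker at this level and receives the full 1/18.
Samir is living and takes 1/18.
Widad is living and takes 1/18.
Rashida is living and takes 1/18.
Layth is living and takes 2/9.
Khalida predeceased; the 2/9 allotted to Khalida's branch passes to Khalida's issue by representation.
The 2/9 is divided into 2 equal shares of 1/9 among Fahad, Zuhair.
Fahad is living and takes 1/9.
Zuhair predeceased; the 1/9 allotted to Zuhair's branch passes to Zuhair's issue by representation.
The 1/9 is divided into 3 equal shares of 1/27 among Hanan, Farouk, Karim.
Hanan is living and takes 1/27.
Farouk is living and takes 1/27.
Karim is living and takes 1/27.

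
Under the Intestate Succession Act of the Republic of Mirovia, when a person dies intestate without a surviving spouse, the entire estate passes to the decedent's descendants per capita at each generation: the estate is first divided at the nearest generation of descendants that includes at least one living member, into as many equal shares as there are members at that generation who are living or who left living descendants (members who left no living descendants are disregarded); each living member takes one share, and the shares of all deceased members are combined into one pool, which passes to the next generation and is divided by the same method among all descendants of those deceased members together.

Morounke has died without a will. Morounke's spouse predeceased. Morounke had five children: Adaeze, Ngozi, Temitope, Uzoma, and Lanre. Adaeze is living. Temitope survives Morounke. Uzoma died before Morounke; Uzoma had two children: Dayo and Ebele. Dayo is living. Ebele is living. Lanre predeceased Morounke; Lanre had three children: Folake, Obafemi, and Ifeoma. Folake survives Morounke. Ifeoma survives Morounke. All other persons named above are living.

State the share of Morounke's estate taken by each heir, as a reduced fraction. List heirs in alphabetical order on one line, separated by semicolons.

There is no surviving spouse, so the entire estate passes to Morounke's descendants per capita at each generation.
At generation 1 (Adaeze, Ngozi, Temitope, Uzoma, Lanre) there are 5 shares of (1)/5 = 1/5 each.
Living: Adaeze, Ngozi, and Temitope — each takes 1/5.
Deceased: Uzoma and Lanre. Their combined 2/5 is pooled and carried to generation 2.
At generation 2 (Dayo, Ebele, Folake, Obafemi, Ifeoma) there are 5 shares of (2/5)/5 = 2/25 each.
Living: Dayo, Ebele, Folake, Obafemi, and Ifeoma — each takes 2/25.

Adaeze 1/5; Dayo 2/25; Ebele 2/25; Folake 2/25; Ifeoma 2/25; Ngozi 1/5; Obafemi 2/25; Temitope 1/5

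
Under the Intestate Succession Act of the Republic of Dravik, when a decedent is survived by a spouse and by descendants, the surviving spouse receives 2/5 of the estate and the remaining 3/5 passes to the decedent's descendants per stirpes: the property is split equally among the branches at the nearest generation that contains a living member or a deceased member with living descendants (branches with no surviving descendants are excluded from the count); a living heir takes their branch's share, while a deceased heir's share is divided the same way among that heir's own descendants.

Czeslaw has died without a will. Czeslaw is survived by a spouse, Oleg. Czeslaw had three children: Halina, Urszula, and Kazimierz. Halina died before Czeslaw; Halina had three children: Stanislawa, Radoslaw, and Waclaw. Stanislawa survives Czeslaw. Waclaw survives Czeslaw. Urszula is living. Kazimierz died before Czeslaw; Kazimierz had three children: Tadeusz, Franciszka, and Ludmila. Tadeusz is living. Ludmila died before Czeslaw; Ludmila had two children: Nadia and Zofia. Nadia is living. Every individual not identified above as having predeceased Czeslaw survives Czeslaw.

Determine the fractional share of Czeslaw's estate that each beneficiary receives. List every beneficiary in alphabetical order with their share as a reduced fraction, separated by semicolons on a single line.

Oleg, as surviving spouse, takes 2/5.
The remaining 3/5 passes to Czeslaw's descendants per stirpes.
The 3/5 is divided into 3 equal shares of 1/5 among Halina, Urszula, Kazimierz.
Halina predeceased; the 1/5 allotted to Halina's branch passes to Halina's issue by representation.
The 1/5 is divided into 3 equal shares of 1/15 among Stanislawa, Radoslaw, Waclaw.
Stanislawa is living and takes 1/15.
Radoslaw is living and takes 1/15.
Waclaw is living and takes 1/15.
Urszula is living and takes 1/5.
Kazimierz predeceased; the 1/5 allotted to Kazimierz's branch passes to Kazimierz's issue by representation.
The 1/5 is divided into 3 equal shares of 1/15 among Tadeusz, Franciszka, Ludmila.
Tadeusz is living and takes 1/15.
Franciszka is living and takes 1/15.
Ludmila predeceased; the 1/15 allotted to Ludmila's branch passes to Ludmila's issue by representation.
The 1/15 is divided into 2 equal shares of 1/30 among Nadia, Zofia.
Nadia is living and takes 1/30.
Zofia is living and takes 1/30.

Franciszka 1/15; Nadia 1/30; Oleg 2/5; Radoslaw 1/15; Stanislawa 1/15; Tadeusz 1/15; Urszula 1/5; Waclaw 1/15; Zofia 1/30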